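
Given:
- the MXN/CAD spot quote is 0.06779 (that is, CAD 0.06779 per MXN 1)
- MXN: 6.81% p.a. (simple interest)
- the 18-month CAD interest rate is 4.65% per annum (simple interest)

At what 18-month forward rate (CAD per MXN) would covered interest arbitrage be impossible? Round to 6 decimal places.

0.065797

T = 18/12 years.
Growth of 1 CAD over T: 1 + 0.0465×18/12 = 1.069750.
MXN accumulates by 1 + 0.0681×18/12 = 1.102150.
Forward (CAD per MXN) = 0.06779 × 1.069750 / 1.102150 = 0.06579717.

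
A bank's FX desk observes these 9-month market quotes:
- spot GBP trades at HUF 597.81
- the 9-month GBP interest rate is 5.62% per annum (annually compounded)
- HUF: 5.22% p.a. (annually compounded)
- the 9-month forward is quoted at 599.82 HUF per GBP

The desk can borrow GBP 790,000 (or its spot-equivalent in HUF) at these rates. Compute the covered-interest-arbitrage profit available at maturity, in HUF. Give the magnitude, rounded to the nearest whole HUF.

HUF 3,052,608

T = 9/12 years.
Keep in GBP, deliver into the forward: 790,000·1.04186061852·599.82 = HUF 493,693,780.60.
Swap to HUF now, deposit: 790,000·597.81·1.03889994457 = HUF 490,641,172.93.
The quoted forward overvalues GBP, so borrow HUF, buy GBP at spot, deposit the GBP at 5.62%, and sell the proceeds forward at 599.82.
Arbitrage profit = |493,693,780.60 − 490,641,172.93| = HUF 3,052,608.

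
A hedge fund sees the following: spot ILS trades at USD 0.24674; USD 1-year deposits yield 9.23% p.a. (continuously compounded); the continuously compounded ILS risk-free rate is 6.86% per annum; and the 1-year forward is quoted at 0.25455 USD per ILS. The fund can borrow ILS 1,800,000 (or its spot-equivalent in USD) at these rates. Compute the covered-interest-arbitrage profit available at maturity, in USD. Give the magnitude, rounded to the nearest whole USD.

USD 3,648

T = 1 year.
Invest the ILS and cover forward: 1,800,000 × 1.07100772 × 0.25455 = USD 490,725.03.
Convert at spot and invest in USD: 1,800,000 × 0.24674 × 1.09669378 = USD 487,076.80.
The quoted forward overvalues ILS, so borrow USD, buy ILS at spot, deposit the ILS at 6.86%, and sell the proceeds forward at 0.25455.
The gap between the two covered legs is USD 3,648.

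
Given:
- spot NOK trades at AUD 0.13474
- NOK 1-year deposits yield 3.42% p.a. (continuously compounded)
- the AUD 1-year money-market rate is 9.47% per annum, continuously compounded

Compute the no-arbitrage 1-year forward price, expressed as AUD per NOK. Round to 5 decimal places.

T = 1 year.
Growth of 1 AUD over T: e^(0.0947×1) = 1.099329.
NOK accumulates by e^(0.0342×1) = 1.0347915.
CIP: F = S · (grow AUD)/(grow NOK) = 0.13474 × 1.099329/1.0347915 = 0.1431434 AUD per NOK.

0.14314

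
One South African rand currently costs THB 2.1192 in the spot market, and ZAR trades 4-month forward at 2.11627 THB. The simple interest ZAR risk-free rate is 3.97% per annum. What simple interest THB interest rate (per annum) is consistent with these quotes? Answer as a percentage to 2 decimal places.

T = 4/12 years.
By CIP, F/S equals the THB-to-ZAR growth ratio: 2.11627/2.1192 = 0.9986174.
ZAR growth factor: 1 + 0.0397×4/12 = 1.0132333.
That pins the THB growth at 1.0118324.
r = (1.0118324 − 1)/(4/12) = 0.035497 → 3.55%.

3.55%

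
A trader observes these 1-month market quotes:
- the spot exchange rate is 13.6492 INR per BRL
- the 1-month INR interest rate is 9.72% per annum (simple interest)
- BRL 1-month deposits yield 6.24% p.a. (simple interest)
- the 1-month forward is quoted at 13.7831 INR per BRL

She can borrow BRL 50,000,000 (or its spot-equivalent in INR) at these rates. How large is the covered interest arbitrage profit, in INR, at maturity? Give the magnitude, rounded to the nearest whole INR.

T = 1/12 years.
Invest the BRL and cover forward: 50,000,000 × 1.005200 × 13.7831 = INR 692,738,606.00.
Convert at spot and invest in INR: 50,000,000 × 13.6492 × 1.008100 = INR 687,987,926.00.
The quoted forward overvalues BRL, so borrow INR, buy BRL at spot, deposit the BRL at 6.24%, and sell the proceeds forward at 13.7831.
Arbitrage profit = |692,738,606.00 − 687,987,926.00| = INR 4,750,680.

INR 4,750,680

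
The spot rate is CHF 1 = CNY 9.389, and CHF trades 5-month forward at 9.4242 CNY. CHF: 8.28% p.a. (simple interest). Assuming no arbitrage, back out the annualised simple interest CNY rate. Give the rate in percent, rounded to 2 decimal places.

9.21%

T = 5/12 years.
By CIP, F/S equals the CNY-to-CHF growth ratio: 9.4242/9.389 = 1.0037491.
The CHF side grows by 1 + 0.0828×5/12 = 1.034500.
That pins the CNY growth at 1.0383784.
(1.0383784 − 1)/T = 0.092108, i.e. 9.21%.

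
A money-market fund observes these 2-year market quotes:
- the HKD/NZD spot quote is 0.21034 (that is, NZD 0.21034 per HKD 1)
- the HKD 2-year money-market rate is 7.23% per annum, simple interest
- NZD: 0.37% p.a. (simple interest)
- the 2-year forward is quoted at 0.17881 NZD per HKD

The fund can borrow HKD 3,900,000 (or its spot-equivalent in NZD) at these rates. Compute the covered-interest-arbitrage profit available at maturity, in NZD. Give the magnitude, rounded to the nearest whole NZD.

T = 2 years.
Route A — deposit HKD, sell forward: 3,900,000 × 1.144600 × 0.17881 = NZD 798,197.11.
Route B — convert at spot, deposit NZD: 3,900,000 × 0.21034 × 1.007400 = NZD 826,396.41.
The quoted forward undervalues HKD, so borrow HKD, convert to NZD at spot, deposit the NZD at 0.37%, and buy HKD forward at 0.17881 to cover the loan.
Profit = 826,396.41 − 798,197.11 = NZD 28,199.

NZD 28,199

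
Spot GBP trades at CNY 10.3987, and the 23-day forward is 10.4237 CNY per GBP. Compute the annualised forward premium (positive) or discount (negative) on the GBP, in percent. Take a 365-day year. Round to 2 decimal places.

+3.82%

T = 23/365 years.
Period premium: (10.4237 − 10.3987)/10.3987 = 0.0024041.
Per annum: 0.0024041 / (23/365) = 0.038152 = 3.82%.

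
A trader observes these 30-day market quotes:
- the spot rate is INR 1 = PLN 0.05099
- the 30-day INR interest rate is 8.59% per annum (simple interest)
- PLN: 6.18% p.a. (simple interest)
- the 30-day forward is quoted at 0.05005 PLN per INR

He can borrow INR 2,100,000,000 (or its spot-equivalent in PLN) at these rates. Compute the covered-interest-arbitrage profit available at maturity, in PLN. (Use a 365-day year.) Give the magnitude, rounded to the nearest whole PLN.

PLN 1,775,833

T = 30/365 years.
Route A — deposit INR, sell forward: 2,100,000,000 × 1.00706027397 × 0.05005 = PLN 105,847,070.10.
Route B — convert at spot, deposit PLN: 2,100,000,000 × 0.05099 × 1.00507945205 = PLN 107,622,902.65.
The quoted forward undervalues INR, so borrow INR, convert to PLN at spot, deposit the PLN at 6.18%, and buy INR forward at 0.05005 to cover the loan.
Profit = 107,622,902.65 − 105,847,070.10 = PLN 1,775,833.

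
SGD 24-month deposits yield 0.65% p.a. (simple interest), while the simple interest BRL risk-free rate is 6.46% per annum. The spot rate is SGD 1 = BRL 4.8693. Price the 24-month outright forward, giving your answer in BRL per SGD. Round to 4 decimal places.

T = 2 years.
Growth of 1 BRL over T: 1 + 0.0646×2 = 1.129200.
SGD growth factor: 1 + 0.0065×2 = 1.013000.
Forward (BRL per SGD) = 4.8693 × 1.129200 / 1.013000 = 5.427851.

5.4279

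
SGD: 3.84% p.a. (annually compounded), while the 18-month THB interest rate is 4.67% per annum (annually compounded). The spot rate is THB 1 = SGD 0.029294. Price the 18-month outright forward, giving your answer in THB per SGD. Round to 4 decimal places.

T = 18/12 years.
SGD accumulates by (1 + 0.0384)^(18/12) = 1.05814947.
THB growth factor: (1 + 0.0467)^(18/12) = 1.07086158.
Forward (SGD per THB) = 0.029294 × 1.05814947 / 1.07086158 = 0.028946253.
Invert for THB per SGD: 1 / 0.028946253 = 34.5468.

34.5468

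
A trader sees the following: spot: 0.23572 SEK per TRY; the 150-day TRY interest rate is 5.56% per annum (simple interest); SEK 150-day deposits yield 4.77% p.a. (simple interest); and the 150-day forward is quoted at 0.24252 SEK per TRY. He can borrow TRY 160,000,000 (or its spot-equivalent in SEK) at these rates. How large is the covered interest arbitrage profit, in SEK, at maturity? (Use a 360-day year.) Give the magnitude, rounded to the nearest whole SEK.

SEK 1,237,351

T = 150/360 years.
Invest the TRY and cover forward: 160,000,000 × 1.0231666667 × 0.24252 = SEK 39,702,140.80.
Convert at spot and invest in SEK: 160,000,000 × 0.23572 × 1.019875 = SEK 38,464,789.60.
The quoted forward overvalues TRY, so borrow SEK, buy TRY at spot, deposit the TRY at 5.56%, and sell the proceeds forward at 0.24252.
Profit = 39,702,140.80 − 38,464,789.60 = SEK 1,237,351.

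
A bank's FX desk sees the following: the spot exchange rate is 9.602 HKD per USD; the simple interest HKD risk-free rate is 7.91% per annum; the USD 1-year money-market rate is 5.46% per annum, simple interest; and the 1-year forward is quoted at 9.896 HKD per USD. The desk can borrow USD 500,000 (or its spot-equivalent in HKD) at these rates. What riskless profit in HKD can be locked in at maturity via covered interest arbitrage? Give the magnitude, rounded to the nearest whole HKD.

HKD 37,402

T = 1 year.
Route A — deposit USD, sell forward: 500,000 × 1.054600 × 9.896 = HKD 5,218,160.80.
Route B — convert at spot, deposit HKD: 500,000 × 9.602 × 1.079100 = HKD 5,180,759.10.
The quoted forward overvalues USD, so borrow HKD, buy USD at spot, deposit the USD at 5.46%, and sell the proceeds forward at 9.896.
The gap between the two covered legs is HKD 37,402.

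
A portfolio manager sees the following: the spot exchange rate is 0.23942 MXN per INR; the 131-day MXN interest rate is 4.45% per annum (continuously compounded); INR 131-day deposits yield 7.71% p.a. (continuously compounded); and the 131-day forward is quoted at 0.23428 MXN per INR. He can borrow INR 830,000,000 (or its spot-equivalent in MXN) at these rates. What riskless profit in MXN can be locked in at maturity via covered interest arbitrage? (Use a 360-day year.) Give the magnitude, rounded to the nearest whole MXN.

T = 131/360 years.
Invest the INR and cover forward: 830,000,000 × 1.02845310478 × 0.23428 = MXN 199,985,174.51.
Convert at spot and invest in MXN: 830,000,000 × 0.23942 × 1.01632487363 = MXN 201,962,656.03.
The quoted forward undervalues INR, so borrow INR, convert to MXN at spot, deposit the MXN at 4.45%, and buy INR forward at 0.23428 to cover the loan.
Arbitrage profit = |199,985,174.51 − 201,962,656.03| = MXN 1,977,482.

MXN 1,977,482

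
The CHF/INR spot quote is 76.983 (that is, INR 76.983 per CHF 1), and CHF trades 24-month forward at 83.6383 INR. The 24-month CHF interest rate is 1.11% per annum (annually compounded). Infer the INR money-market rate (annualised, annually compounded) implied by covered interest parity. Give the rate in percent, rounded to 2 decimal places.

5.39%

T = 2 years.
F/S = 83.6383/76.983 = 1.0864516 = (growth of INR) / (growth of CHF).
CHF growth factor: (1 + 0.0111)^2 = 1.0223232.
That pins the INR growth at 1.1107047.
Annualise: 1.1107047^(1/2) − 1 = 0.053900 = 5.39%.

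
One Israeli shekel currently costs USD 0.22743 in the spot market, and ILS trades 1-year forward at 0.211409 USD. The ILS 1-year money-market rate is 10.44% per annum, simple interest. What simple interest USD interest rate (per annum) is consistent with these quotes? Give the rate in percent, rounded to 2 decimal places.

T = 1 year.
F/S = 0.211409/0.22743 = 0.9295563 = (growth of USD) / (growth of ILS).
ILS growth factor: 1 + 0.1044×1 = 1.104400.
Hence g_USD = 1.026602.
r = (1.026602 − 1)/1 = 0.026602 → 2.66%.

2.66%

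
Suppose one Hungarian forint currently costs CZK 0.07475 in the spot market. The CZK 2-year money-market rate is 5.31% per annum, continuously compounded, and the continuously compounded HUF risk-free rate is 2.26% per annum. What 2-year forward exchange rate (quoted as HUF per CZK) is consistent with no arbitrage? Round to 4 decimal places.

12.5863

T = 2 years.
CZK accumulates by e^(0.0531×2) = 1.11204426.
Growth of 1 HUF over T: e^(0.0226×2) = 1.04623709.
Forward (CZK per HUF) = 0.07475 × 1.11204426 / 1.04623709 = 0.079451693.
Invert for HUF per CZK: 1 / 0.079451693 = 12.5863.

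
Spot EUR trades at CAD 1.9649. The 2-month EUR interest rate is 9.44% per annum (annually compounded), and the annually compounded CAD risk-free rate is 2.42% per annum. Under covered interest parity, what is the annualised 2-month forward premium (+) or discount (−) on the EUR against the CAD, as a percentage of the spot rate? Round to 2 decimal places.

-6.59%

T = 2/12 years.
F = S · g_CAD/g_EUR = 1.9649 × 1.0039933/1.015148 = 1.9433092.
(F − S)/S ÷ T = (1.9433092 − 1.9649)/1.9649/(2/12) = -0.065929 → -6.59%.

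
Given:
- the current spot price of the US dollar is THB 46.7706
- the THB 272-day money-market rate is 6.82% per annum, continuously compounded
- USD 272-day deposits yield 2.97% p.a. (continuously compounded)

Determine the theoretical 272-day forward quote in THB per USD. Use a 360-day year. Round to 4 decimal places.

T = 272/360 years.
THB accumulates by e^(0.0682×272/360) = 1.0528796.
Growth of 1 USD over T: e^(0.0297×272/360) = 1.02269367.
CIP: F = S · (grow THB)/(grow USD) = 46.7706 × 1.0528796/1.02269367 = 48.151086 THB per USD.

48.1511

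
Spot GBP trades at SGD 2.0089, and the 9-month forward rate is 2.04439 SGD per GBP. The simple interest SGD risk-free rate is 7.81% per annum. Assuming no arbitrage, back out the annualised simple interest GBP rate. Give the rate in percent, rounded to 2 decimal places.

5.36%

T = 9/12 years.
F/S = 2.04439/2.0089 = 1.0176664 = (growth of SGD) / (growth of GBP).
SGD growth factor: 1 + 0.0781×9/12 = 1.058575.
Hence g_GBP = 1.0401984.
r = (1.0401984 − 1)/(9/12) = 0.053598 → 5.36%.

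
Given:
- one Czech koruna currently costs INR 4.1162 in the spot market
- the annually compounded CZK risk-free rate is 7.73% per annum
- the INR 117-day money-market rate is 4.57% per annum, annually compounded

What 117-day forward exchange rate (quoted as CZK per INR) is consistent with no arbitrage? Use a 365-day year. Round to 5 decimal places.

0.24527

T = 117/365 years.
Growth of 1 INR over T: (1 + 0.0457)^(117/365) = 1.0144273.
CZK accumulates by (1 + 0.0773)^(117/365) = 1.0241544.
CIP: F = S · (grow INR)/(grow CZK) = 4.1162 × 1.0144273/1.0241544 = 4.077106 INR per CZK.
Invert for CZK per INR: 1 / 4.077106 = 0.24527.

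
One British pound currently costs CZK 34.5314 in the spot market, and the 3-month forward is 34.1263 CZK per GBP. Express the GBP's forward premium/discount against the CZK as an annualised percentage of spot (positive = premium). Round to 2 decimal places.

-4.69%

T = 3/12 years.
GBP trades forward at -1.17314% vs spot over the period.
Annualise by dividing by T: -0.0117314 / (3/12) = -0.046926 → -4.69%.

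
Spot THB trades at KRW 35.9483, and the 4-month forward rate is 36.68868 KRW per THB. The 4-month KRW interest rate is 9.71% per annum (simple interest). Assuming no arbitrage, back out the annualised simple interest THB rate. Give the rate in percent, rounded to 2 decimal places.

T = 4/12 years.
CIP gives F = S · g_KRW/g_THB, so g_KRW/g_THB = 36.68868/35.9483 = 1.0205957.
The KRW side grows by 1 + 0.0971×4/12 = 1.0323667.
So the THB growth factor = 1.0115335.
(1.0115335 − 1)/T = 0.034601, i.e. 3.46%.

3.46%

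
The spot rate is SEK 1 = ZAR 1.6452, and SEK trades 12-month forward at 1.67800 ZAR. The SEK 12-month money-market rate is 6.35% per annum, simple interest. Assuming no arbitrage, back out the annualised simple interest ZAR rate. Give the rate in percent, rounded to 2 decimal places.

T = 1 year.
By CIP, F/S equals the ZAR-to-SEK growth ratio: 1.678/1.6452 = 1.0199368.
The SEK side grows by 1 + 0.0635×1 = 1.063500.
Hence g_ZAR = 1.0847028.
(1.0847028 − 1)/T = 0.084703, i.e. 8.47%.

8.47%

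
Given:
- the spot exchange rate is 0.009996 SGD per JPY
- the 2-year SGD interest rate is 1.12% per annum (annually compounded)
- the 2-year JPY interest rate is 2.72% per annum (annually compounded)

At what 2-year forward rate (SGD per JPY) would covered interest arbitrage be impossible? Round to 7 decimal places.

T = 2 years.
Growth of 1 SGD over T: (1 + 0.0112)^2 = 1.0225254.
JPY accumulates by (1 + 0.0272)^2 = 1.0551398.
So F = 0.009996 × 1.0225254 / 1.0551398 = 0.009687023 (SGD/JPY).

0.0096870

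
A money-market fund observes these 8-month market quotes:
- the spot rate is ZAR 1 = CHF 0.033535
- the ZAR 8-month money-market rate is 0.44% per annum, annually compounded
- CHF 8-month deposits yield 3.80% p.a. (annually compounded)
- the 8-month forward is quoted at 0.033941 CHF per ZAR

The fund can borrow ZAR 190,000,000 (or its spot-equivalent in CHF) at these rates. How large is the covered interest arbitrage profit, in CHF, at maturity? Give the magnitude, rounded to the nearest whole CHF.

CHF 64,367

T = 8/12 years.
Route A — deposit ZAR, sell forward: 190,000,000 × 1.002931186 × 0.033941 = CHF 6,467,692.60.
Route B — convert at spot, deposit CHF: 190,000,000 × 0.033535 × 1.02517554 = CHF 6,532,059.73.
The quoted forward undervalues ZAR, so borrow ZAR, convert to CHF at spot, deposit the CHF at 3.80%, and buy ZAR forward at 0.033941 to cover the loan.
Profit = 6,532,059.73 − 6,467,692.60 = CHF 64,367.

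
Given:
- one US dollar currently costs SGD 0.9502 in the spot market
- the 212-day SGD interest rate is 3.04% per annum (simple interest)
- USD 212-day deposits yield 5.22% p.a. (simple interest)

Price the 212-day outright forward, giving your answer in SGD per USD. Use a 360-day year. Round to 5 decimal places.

T = 212/360 years.
SGD growth factor: 1 + 0.0304×212/360 = 1.0179022.
USD accumulates by 1 + 0.0522×212/360 = 1.030740.
Forward (SGD per USD) = 0.9502 × 1.0179022 / 1.030740 = 0.9383653.

0.93837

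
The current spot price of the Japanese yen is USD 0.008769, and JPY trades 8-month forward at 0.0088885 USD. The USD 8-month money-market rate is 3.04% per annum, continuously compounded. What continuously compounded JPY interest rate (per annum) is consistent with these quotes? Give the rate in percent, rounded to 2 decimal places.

T = 8/12 years.
CIP gives F = S · g_USD/g_JPY, so g_USD/g_JPY = 0.0088885/0.008769 = 1.0136276.
The USD side grows by e^(0.0304×8/12) = 1.0204734.
So the JPY growth factor = 1.0067538.
Take logs: ln 1.0067538 / (8/12) = 0.010097, so 1.01%.

1.01%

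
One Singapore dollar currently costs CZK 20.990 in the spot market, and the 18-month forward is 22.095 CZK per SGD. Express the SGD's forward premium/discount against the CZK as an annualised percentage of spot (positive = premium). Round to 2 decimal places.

T = 18/12 years.
SGD trades forward at +5.26441% vs spot over the period.
Per annum: 0.0526441 / (18/12) = 0.035096 = 3.51%.

+3.51%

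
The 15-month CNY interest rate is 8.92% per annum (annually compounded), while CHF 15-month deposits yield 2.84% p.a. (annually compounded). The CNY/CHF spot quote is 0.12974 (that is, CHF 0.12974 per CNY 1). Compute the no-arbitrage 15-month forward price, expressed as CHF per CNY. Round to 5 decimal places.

0.12075

T = 15/12 years.
CHF accumulates by (1 + 0.0284)^(15/12) = 1.0356251.
Growth of 1 CNY over T: (1 + 0.0892)^(15/12) = 1.1127165.
Forward (CHF per CNY) = 0.12974 × 1.0356251 / 1.1127165 = 0.1207513.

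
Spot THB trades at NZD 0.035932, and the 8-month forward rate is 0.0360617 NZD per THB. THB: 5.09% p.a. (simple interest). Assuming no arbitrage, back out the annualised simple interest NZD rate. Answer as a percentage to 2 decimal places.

T = 8/12 years.
F/S = 0.0360617/0.035932 = 1.0036096 = (growth of NZD) / (growth of THB).
THB growth factor: 1 + 0.0509×8/12 = 1.0339333.
That pins the NZD growth at 1.0376654.
r = (1.0376654 − 1)/(8/12) = 0.056498 → 5.65%.

5.65%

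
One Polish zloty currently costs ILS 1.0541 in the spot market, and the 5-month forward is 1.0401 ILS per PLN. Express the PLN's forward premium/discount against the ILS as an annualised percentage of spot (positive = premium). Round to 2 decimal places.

T = 5/12 years.
Period premium: (1.0401 − 1.0541)/1.0541 = -0.0132815.
Per annum: -0.0132815 / (5/12) = -0.031876 = -3.19%.

-3.19%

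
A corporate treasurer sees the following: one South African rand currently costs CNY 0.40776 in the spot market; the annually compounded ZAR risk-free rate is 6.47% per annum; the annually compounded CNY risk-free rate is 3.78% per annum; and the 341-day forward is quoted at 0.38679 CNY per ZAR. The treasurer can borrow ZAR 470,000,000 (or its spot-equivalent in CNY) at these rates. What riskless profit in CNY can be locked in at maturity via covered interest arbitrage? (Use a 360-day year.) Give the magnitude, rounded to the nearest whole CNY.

CNY 5,588,546

T = 341/360 years.
Keep in ZAR, deliver into the forward: 470,000,000·1.06118294153·0.38679 = CNY 192,913,826.48.
Swap to CNY now, deposit: 470,000,000·0.40776·1.03576974929 = CNY 198,502,372.30.
The quoted forward undervalues ZAR, so borrow ZAR, convert to CNY at spot, deposit the CNY at 3.78%, and buy ZAR forward at 0.38679 to cover the loan.
Profit = 198,502,372.30 − 192,913,826.48 = CNY 5,588,546.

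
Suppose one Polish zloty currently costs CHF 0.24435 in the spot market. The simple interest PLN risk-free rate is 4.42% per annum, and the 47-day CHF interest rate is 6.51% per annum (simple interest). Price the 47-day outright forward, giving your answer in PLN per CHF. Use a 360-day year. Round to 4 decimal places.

4.0814

T = 47/360 years.
Growth of 1 CHF over T: 1 + 0.0651×47/360 = 1.0084992.
Growth of 1 PLN over T: 1 + 0.0442×47/360 = 1.0057706.
CIP: F = S · (grow CHF)/(grow PLN) = 0.24435 × 1.0084992/1.0057706 = 0.2450129 CHF per PLN.
Invert for PLN per CHF: 1 / 0.2450129 = 4.0814.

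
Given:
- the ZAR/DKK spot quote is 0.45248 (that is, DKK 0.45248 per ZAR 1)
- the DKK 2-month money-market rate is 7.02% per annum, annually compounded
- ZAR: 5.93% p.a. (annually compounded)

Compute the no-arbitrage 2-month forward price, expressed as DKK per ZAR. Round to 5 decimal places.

T = 2/12 years.
Growth of 1 DKK over T: (1 + 0.0702)^(2/12) = 1.0113718.
Growth of 1 ZAR over T: (1 + 0.0593)^(2/12) = 1.0096476.
CIP: F = S · (grow DKK)/(grow ZAR) = 0.45248 × 1.0113718/1.0096476 = 0.4532527 DKK per ZAR.

0.45325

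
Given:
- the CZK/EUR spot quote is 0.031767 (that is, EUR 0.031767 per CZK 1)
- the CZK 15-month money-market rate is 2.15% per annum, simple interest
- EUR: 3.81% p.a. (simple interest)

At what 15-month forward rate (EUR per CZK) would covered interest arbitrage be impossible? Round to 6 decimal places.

0.032409

T = 15/12 years.
EUR accumulates by 1 + 0.0381×15/12 = 1.047625.
Growth of 1 CZK over T: 1 + 0.0215×15/12 = 1.026875.
CIP: F = S · (grow EUR)/(grow CZK) = 0.031767 × 1.047625/1.026875 = 0.03240891 EUR per CZK.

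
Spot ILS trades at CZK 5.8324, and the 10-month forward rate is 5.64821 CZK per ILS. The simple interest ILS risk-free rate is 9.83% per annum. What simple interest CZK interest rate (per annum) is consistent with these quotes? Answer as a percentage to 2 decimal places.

5.73%

T = 10/12 years.
By CIP, F/S equals the CZK-to-ILS growth ratio: 5.64821/5.8324 = 0.9684195.
ILS growth factor: 1 + 0.0983×10/12 = 1.0819167.
So the CZK growth factor = 1.0477492.
r = (1.0477492 − 1)/(10/12) = 0.057299 → 5.73%.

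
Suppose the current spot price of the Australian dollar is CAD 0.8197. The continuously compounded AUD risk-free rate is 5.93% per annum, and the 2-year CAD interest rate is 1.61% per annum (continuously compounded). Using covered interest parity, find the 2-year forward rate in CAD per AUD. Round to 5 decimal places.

T = 2 years.
CAD accumulates by e^(0.0161×2) = 1.032724.
AUD accumulates by e^(0.0593×2) = 1.1259195.
CIP: F = S · (grow CAD)/(grow AUD) = 0.8197 × 1.032724/1.1259195 = 0.7518511 CAD per AUD.

0.75185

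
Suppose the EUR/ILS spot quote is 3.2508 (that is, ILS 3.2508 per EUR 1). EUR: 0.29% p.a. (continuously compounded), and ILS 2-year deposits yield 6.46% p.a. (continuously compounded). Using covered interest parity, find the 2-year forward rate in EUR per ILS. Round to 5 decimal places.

T = 2 years.
ILS growth factor: e^(0.0646×2) = 1.1379177.
Growth of 1 EUR over T: e^(0.0029×2) = 1.0058169.
Forward (ILS per EUR) = 3.2508 × 1.1379177 / 1.0058169 = 3.677750.
Invert for EUR per ILS: 1 / 3.677750 = 0.27191.

0.27191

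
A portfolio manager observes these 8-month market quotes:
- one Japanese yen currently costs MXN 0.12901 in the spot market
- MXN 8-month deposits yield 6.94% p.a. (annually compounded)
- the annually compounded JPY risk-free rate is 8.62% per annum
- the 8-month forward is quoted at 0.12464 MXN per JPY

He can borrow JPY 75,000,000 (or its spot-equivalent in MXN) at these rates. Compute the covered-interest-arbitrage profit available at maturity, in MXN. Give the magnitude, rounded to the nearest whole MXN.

T = 8/12 years.
Route A — deposit JPY, sell forward: 75,000,000 × 1.056671188 × 0.12464 = MXN 9,877,762.27.
Route B — convert at spot, deposit MXN: 75,000,000 × 0.12901 × 1.045747383 = MXN 10,118,390.24.
The quoted forward undervalues JPY, so borrow JPY, convert to MXN at spot, deposit the MXN at 6.94%, and buy JPY forward at 0.12464 to cover the loan.
Profit = 10,118,390.24 − 9,877,762.27 = MXN 240,628.

MXN 240,628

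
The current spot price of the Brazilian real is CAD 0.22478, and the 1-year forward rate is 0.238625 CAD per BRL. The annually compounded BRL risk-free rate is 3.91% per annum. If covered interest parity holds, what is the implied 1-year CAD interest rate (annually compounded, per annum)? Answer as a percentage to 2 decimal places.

10.31%

T = 1 year.
CIP gives F = S · g_CAD/g_BRL, so g_CAD/g_BRL = 0.238625/0.22478 = 1.0615936.
BRL growth factor: (1 + 0.0391)^1 = 1.039100.
That pins the CAD growth at 1.1031019.
Annualise: 1.1031019^(1/1) − 1 = 0.103102 = 10.31%.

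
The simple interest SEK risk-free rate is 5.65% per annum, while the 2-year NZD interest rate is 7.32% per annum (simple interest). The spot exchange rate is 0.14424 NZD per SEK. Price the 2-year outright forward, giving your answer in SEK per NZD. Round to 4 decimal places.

T = 2 years.
Growth of 1 NZD over T: 1 + 0.0732×2 = 1.146400.
SEK accumulates by 1 + 0.0565×2 = 1.113000.
So F = 0.14424 × 1.146400 / 1.113000 = 0.1485685 (NZD/SEK).
Quoted the other way: 1/0.1485685 = 6.7309 SEK per NZD.

6.7309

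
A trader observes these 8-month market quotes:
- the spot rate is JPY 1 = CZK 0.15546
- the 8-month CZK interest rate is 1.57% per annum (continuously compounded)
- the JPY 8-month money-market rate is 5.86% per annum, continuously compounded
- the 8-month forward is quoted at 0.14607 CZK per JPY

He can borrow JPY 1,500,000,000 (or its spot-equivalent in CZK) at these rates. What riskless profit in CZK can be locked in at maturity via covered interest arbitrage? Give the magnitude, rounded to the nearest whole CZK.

CZK 7,809,440

T = 8/12 years.
Route A — deposit JPY, sell forward: 1,500,000,000 × 1.03983980399 × 0.14607 = CZK 227,834,100.25.
Route B — convert at spot, deposit CZK: 1,500,000,000 × 0.15546 × 1.01052163383 = CZK 235,643,539.79.
The quoted forward undervalues JPY, so borrow JPY, convert to CZK at spot, deposit the CZK at 1.57%, and buy JPY forward at 0.14607 to cover the loan.
The gap between the two covered legs is CZK 7,809,440.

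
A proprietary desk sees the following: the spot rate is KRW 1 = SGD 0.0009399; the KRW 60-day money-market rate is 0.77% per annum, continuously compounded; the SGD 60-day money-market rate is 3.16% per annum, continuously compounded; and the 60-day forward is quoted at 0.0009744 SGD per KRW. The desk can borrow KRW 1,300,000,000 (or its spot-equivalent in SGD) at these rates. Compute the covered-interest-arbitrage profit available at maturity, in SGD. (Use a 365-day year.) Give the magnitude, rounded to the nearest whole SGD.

SGD 40,091

T = 60/365 years.
Keep in KRW, deliver into the forward: 1,300,000,000·1.001266555·0.0009744 = SGD 1,268,324.37.
Swap to SGD now, deposit: 1,300,000,000·0.0009399·1.005208035 = SGD 1,228,233.54.
The quoted forward overvalues KRW, so borrow SGD, buy KRW at spot, deposit the KRW at 0.77%, and sell the proceeds forward at 0.0009744.
The gap between the two covered legs is SGD 40,091.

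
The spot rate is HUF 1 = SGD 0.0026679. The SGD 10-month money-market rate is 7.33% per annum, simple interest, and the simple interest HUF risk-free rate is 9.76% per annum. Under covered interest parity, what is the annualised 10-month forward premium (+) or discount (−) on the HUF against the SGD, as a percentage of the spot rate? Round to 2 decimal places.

-2.25%

T = 10/12 years.
F = S · g_SGD/g_HUF = 0.0026679 × 1.0610833/1.0813333 = 0.0026179386.
(F − S)/S ÷ T = (0.0026179386 − 0.0026679)/0.0026679/(10/12) = -0.022472 → -2.25%.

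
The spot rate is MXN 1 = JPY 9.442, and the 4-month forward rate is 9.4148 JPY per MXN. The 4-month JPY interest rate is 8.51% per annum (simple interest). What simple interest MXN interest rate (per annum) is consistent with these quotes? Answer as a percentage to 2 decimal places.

9.40%

T = 4/12 years.
F/S = 9.4148/9.442 = 0.9971193 = (growth of JPY) / (growth of MXN).
The JPY side grows by 1 + 0.0851×4/12 = 1.0283667.
Hence g_MXN = 1.0313377.
r = (1.0313377 − 1)/(4/12) = 0.094013 → 9.40%.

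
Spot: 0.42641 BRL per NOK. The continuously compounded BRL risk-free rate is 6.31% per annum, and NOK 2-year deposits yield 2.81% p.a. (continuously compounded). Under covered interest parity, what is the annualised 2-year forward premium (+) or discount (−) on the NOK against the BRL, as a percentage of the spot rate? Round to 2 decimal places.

+3.63%

T = 2 years.
F = S · g_BRL/g_NOK = 0.42641 × 1.134509/1.0578092 = 0.45732821.
(F − S)/S ÷ T = (0.45732821 − 0.42641)/0.42641/2 = 0.036254 → 3.63%.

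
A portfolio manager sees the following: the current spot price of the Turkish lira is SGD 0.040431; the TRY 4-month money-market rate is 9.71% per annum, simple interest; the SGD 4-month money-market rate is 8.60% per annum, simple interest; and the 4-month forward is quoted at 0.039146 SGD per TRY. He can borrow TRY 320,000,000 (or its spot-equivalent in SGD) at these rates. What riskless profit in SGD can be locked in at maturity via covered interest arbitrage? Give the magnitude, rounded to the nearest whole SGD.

T = 4/12 years.
Keep in TRY, deliver into the forward: 320,000,000·1.0323666667·0.039146 = SGD 12,932,168.17.
Swap to SGD now, deposit: 320,000,000·0.040431·1.0286666667 = SGD 13,308,807.04.
The quoted forward undervalues TRY, so borrow TRY, convert to SGD at spot, deposit the SGD at 8.60%, and buy TRY forward at 0.039146 to cover the loan.
Arbitrage profit = |12,932,168.17 − 13,308,807.04| = SGD 376,639.

SGD 376,639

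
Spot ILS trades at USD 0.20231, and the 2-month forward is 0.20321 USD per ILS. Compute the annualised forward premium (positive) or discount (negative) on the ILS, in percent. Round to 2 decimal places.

+2.67%

T = 2/12 years.
ILS trades forward at +0.44486% vs spot over the period.
×(1/T) gives 2.67% p.a.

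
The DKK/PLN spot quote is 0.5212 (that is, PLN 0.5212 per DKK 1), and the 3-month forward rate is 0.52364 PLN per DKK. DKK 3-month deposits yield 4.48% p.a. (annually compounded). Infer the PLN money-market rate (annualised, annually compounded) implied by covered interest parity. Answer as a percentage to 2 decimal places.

6.45%

T = 3/12 years.
By CIP, F/S equals the PLN-to-DKK growth ratio: 0.52364/0.5212 = 1.0046815.
DKK growth factor: (1 + 0.0448)^(3/12) = 1.0110166.
So the PLN growth factor = 1.0157497.
r = 1.0157497^(12/3) − 1 = 0.064503 → 6.45%.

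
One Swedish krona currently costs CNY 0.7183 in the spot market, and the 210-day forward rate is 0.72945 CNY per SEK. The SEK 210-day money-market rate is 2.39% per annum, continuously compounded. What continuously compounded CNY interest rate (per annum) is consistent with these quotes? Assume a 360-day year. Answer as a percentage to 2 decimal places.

T = 210/360 years.
By CIP, F/S equals the CNY-to-SEK growth ratio: 0.72945/0.7183 = 1.0155228.
The SEK side grows by e^(0.0239×210/360) = 1.0140393.
So the CNY growth factor = 1.029780.
Take logs: ln 1.029780 / (210/360) = 0.050306, so 5.03%.

5.03%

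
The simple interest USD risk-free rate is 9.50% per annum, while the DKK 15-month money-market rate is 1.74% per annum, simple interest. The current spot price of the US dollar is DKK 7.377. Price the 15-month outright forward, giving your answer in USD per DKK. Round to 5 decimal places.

T = 15/12 years.
DKK growth factor: 1 + 0.0174×15/12 = 1.021750.
USD growth factor: 1 + 0.0950×15/12 = 1.118750.
CIP: F = S · (grow DKK)/(grow USD) = 7.377 × 1.021750/1.118750 = 6.737385 DKK per USD.
Invert for USD per DKK: 1 / 6.737385 = 0.14843.

0.14843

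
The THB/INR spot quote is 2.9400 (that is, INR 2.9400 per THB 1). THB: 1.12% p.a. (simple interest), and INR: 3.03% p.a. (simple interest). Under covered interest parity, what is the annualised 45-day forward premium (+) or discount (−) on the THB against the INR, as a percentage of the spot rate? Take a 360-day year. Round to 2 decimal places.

T = 45/360 years.
No-arbitrage forward: 2.94 × 1.0037875 / 1.001400 = 2.9470094 INR/THB.
(F − S)/S ÷ T = (2.9470094 − 2.94)/2.94/(45/360) = 0.019073 → 1.91%.

+1.91%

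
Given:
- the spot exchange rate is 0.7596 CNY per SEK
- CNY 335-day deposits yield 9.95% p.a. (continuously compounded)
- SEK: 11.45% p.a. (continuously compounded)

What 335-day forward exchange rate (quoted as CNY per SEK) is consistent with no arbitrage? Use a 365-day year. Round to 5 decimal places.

0.74921

T = 335/365 years.
Growth of 1 CNY over T: e^(0.0995×335/365) = 1.0956216.
SEK growth factor: e^(0.1145×335/365) = 1.1108095.
CIP: F = S · (grow CNY)/(grow SEK) = 0.7596 × 1.0956216/1.1108095 = 0.7492141 CNY per SEK.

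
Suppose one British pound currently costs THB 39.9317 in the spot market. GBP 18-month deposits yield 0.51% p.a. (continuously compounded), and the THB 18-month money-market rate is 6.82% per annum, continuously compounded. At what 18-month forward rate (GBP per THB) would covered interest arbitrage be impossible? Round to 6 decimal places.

T = 18/12 years.
THB accumulates by e^(0.0682×18/12) = 1.1077157.
Growth of 1 GBP over T: e^(0.0051×18/12) = 1.0076793.
CIP: F = S · (grow THB)/(grow GBP) = 39.9317 × 1.1077157/1.0076793 = 43.89588 THB per GBP.
Invert for GBP per THB: 1 / 43.89588 = 0.022781.

0.022781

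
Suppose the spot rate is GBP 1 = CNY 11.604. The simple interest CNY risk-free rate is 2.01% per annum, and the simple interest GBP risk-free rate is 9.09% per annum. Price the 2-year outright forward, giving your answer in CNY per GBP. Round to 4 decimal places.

10.2136

T = 2 years.
CNY growth factor: 1 + 0.0201×2 = 1.040200.
GBP accumulates by 1 + 0.0909×2 = 1.181800.
CIP: F = S · (grow CNY)/(grow GBP) = 11.604 × 1.040200/1.181800 = 10.213641 CNY per GBP.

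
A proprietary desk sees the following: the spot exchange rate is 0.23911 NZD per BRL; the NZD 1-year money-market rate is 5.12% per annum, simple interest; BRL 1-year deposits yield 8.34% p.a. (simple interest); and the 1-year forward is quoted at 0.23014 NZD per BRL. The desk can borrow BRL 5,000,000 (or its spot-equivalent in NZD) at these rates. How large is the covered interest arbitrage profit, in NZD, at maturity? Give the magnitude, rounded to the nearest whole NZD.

T = 1 year.
Invest the BRL and cover forward: 5,000,000 × 1.083400 × 0.23014 = NZD 1,246,668.38.
Convert at spot and invest in NZD: 5,000,000 × 0.23911 × 1.051200 = NZD 1,256,762.16.
The quoted forward undervalues BRL, so borrow BRL, convert to NZD at spot, deposit the NZD at 5.12%, and buy BRL forward at 0.23014 to cover the loan.
Profit = 1,256,762.16 − 1,246,668.38 = NZD 10,094.

NZD 10,094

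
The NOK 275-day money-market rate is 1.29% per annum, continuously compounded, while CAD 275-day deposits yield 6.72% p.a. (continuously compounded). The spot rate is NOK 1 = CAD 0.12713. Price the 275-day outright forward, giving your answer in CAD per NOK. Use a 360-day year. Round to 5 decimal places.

T = 275/360 years.
CAD accumulates by e^(0.0672×275/360) = 1.0526737.
NOK growth factor: e^(0.0129×275/360) = 1.0099029.
So F = 0.12713 × 1.0526737 / 1.0099029 = 0.1325141 (CAD/NOK).

0.13251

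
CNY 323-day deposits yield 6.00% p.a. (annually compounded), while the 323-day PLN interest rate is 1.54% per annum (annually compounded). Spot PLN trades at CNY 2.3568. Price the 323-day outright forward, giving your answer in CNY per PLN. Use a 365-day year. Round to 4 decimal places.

2.4482

T = 323/365 years.
CNY growth factor: (1 + 0.0600)^(323/365) = 1.0529166.
Growth of 1 PLN over T: (1 + 0.0154)^(323/365) = 1.0136159.
Forward (CNY per PLN) = 2.3568 × 1.0529166 / 1.0136159 = 2.448180.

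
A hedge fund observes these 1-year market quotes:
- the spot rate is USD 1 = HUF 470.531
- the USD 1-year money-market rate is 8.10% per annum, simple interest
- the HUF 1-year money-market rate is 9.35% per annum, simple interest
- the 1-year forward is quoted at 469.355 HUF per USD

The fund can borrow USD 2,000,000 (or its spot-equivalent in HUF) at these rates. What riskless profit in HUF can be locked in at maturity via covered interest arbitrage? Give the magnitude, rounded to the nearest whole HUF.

T = 1 year.
Keep in USD, deliver into the forward: 2,000,000·1.081000·469.355 = HUF 1,014,745,510.00.
Swap to HUF now, deposit: 2,000,000·470.531·1.093500 = HUF 1,029,051,297.00.
The quoted forward undervalues USD, so borrow USD, convert to HUF at spot, deposit the HUF at 9.35%, and buy USD forward at 469.355 to cover the loan.
The gap between the two covered legs is HUF 14,305,787.

HUF 14,305,787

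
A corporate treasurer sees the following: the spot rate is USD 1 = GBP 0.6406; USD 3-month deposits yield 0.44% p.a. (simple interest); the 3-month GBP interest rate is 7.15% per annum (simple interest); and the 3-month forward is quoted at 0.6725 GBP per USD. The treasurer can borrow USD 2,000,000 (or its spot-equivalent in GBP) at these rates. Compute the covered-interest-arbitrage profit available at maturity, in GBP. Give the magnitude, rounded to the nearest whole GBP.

T = 3/12 years.
Invest the USD and cover forward: 2,000,000 × 1.001100 × 0.6725 = GBP 1,346,479.50.
Convert at spot and invest in GBP: 2,000,000 × 0.6406 × 1.017875 = GBP 1,304,101.45.
The quoted forward overvalues USD, so borrow GBP, buy USD at spot, deposit the USD at 0.44%, and sell the proceeds forward at 0.6725.
Arbitrage profit = |1,346,479.50 − 1,304,101.45| = GBP 42,378.

GBP 42,378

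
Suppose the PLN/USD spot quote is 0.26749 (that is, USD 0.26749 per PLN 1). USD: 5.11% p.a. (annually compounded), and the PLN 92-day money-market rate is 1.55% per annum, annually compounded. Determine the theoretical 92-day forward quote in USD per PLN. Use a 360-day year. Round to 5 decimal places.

0.26986

T = 92/360 years.
USD accumulates by (1 + 0.0511)^(92/360) = 1.0128176.
Growth of 1 PLN over T: (1 + 0.0155)^(92/360) = 1.0039385.
So F = 0.26749 × 1.0128176 / 1.0039385 = 0.2698558 (USD/PLN).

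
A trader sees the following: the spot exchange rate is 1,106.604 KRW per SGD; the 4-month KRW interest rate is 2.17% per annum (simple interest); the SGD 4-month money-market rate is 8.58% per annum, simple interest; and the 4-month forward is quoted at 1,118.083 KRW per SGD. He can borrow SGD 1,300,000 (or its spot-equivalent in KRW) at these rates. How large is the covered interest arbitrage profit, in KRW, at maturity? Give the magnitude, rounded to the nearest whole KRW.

T = 4/12 years.
Keep in SGD, deliver into the forward: 1,300,000·1.028600·1118.083 = KRW 1,495,078,225.94.
Swap to KRW now, deposit: 1,300,000·1106.604·1.007233333333 = KRW 1,448,990,966.28.
The quoted forward overvalues SGD, so borrow KRW, buy SGD at spot, deposit the SGD at 8.58%, and sell the proceeds forward at 1,118.083.
The gap between the two covered legs is KRW 46,087,260.

KRW 46,087,260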